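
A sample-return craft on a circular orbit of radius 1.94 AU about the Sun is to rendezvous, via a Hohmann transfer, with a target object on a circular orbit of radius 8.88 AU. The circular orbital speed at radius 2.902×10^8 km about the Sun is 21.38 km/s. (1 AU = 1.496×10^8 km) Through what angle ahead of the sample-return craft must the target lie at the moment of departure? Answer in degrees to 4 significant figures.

From the circular-orbit relation v² = μ/r at r = 2.902×10^8 km: μ = v²r = (21.38)² × 2.902×10^8 = 1.32652×10^11 km³/s².
In km: r₁ = 1.94 × 1.496×10^8 = 2.90224×10^8 km; r₂ = 8.88 × 1.496×10^8 = 1.328448×10^9 km.
Semi-major axis of the transfer orbit: a_t = (2.90224×10^8 + 1.328448×10^9)/2 = 8.09336×10^8 km.
Transfer time t = π√(a_t³/μ) = 1.986×10^8 s.
Target angular speed ω₂ = √(μ/r₂³) = 7.522×10^-9 rad/s.
Angle swept by the target during transfer: ω₂·t = 1.494 rad = 85.60°.
Arrival is 180° from departure on the ellipse, so φ = 180° − 85.60° = 94.40°.

φ = 94.40°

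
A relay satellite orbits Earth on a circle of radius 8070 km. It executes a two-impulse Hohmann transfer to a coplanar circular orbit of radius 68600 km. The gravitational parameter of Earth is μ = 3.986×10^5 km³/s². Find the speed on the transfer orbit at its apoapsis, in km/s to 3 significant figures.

v = 1.11 km/s

Semi-major axis of the transfer orbit: a_t = (8070 + 68600)/2 = 38335 km.
The apoapsis of the transfer ellipse is at r = 68600 km.
From the vis-viva equation, v = √[μ(2/r − 1/a_t)] = 1.106 km/s.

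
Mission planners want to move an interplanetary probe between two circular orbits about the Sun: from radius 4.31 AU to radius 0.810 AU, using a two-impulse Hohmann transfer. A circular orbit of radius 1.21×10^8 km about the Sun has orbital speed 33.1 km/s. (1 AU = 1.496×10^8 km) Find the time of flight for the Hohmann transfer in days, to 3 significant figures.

From the circular-orbit relation v² = μ/r at r = 1.21×10^8 km: μ = v²r = (33.1)² × 1.21×10^8 = 1.32569×10^11 km³/s².
In km: r₁ = 4.31 × 1.496×10^8 = 6.44776×10^8 km; r₂ = 0.810 × 1.496×10^8 = 1.21176×10^8 km.
The Hohmann ellipse has a_t = (r₁ + r₂)/2 = 3.82976×10^8 km.
Half the transfer-orbit period gives t = π√(a_t³/μ) = 6.467×10^7 s.
Converting: 6.467×10^7 s ÷ 86400 s/day = 748 days.

t = 748 days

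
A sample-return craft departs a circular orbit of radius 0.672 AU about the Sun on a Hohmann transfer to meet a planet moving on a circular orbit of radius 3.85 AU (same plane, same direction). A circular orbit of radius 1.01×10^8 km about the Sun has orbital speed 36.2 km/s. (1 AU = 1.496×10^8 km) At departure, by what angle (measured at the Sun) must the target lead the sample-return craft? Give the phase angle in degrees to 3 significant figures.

φ = 99.0°

From the circular-orbit relation v² = μ/r at r = 1.01×10^8 km: μ = v²r = (36.2)² × 1.01×10^8 = 1.32354×10^11 km³/s².
In km: r₁ = 0.672 × 1.496×10^8 = 1.005312×10^8 km; r₂ = 3.85 × 1.496×10^8 = 5.7596×10^8 km.
Semi-major axis of the transfer orbit: a_t = (1.005312×10^8 + 5.7596×10^8)/2 = 3.382456×10^8 km.
The half-period of the transfer ellipse is t = π√(a_t³/μ) = 5.372×10^7 s.
The target's mean motion on its circular orbit is ω₂ = √(μ/r₂³) = 2.632×10^-8 rad/s.
Angle swept by the target during transfer: ω₂·t = 1.4139 rad = 81.01°.
The sample-return craft traverses 180° on the transfer ellipse, so the target must lead by 180° − 81.01° = 99.0°.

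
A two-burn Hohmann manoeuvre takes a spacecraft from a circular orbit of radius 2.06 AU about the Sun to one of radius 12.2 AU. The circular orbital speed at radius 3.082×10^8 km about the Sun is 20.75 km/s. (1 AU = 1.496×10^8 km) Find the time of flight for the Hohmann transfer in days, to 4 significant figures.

t = 3477 days

From the circular-orbit relation v² = μ/r at r = 3.082×10^8 km: μ = v²r = (20.75)² × 3.082×10^8 = 1.32699×10^11 km³/s².
In km: r₁ = 2.06 × 1.496×10^8 = 3.08176×10^8 km; r₂ = 12.2 × 1.496×10^8 = 1.82512×10^9 km.
The Hohmann ellipse has a_t = (r₁ + r₂)/2 = 1.066648×10^9 km.
Half the transfer-orbit period gives t = π√(a_t³/μ) = 3.004×10^8 s.
Converting: 3.004×10^8 s ÷ 86400 s/day = 3477 days.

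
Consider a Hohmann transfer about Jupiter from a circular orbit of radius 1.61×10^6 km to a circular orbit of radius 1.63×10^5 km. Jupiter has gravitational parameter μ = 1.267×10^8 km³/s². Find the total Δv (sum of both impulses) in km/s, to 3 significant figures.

Δv = 14.8 km/s

Semi-major axis of the transfer orbit: a_t = (1.610×10^6 + 1.630×10^5)/2 = 8.865×10^5 km.
At r₁ the circular-orbit speed is v₁ = √(μ/r₁) = 8.871 km/s.
Transfer-orbit speed at r₁ (vis-viva): v_a = √[μ(2/r₁ − 1/a_t)] = 3.804 km/s.
First burn Δv₁ = |v_a − v₁| = 5.067 km/s.
At r₂, v₂ = √(μ/r₂) = 27.880 km/s.
Transfer-orbit speed at r₂: v_p = √[μ(2/r₂ − 1/a_t)] = 37.572 km/s.
Second burn Δv₂ = |v₂ − v_p| = 9.692 km/s.
Total Δv = Δv₁ + Δv₂ = 14.76 km/s.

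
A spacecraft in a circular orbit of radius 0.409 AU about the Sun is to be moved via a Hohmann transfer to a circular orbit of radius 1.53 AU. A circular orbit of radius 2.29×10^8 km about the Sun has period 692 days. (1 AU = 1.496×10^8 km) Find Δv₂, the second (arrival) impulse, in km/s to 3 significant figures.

From Kepler's third law T² = 4π²r³/μ at r = 2.29×10^8 km, T = 692 days = 692 × 86400 s = 5.97888×10^7 s: μ = 4π²r³/T² = 1.32625×10^11 km³/s².
In km: r₁ = 0.409 × 1.496×10^8 = 6.11864×10^7 km; r₂ = 1.53 × 1.496×10^8 = 2.28888×10^8 km.
Semi-major axis of the transfer orbit: a_t = (6.11864×10^7 + 2.28888×10^8)/2 = 1.450372×10^8 km.
Circular speed at r = 2.28888×10^8 km: v_c = √(μ/r) = 24.0714 km/s.
Transfer-orbit speed at the same r (vis-viva, a = a_t): v_t = √[μ(2/r − 1/a_t)] = 15.6347 km/s.
Δv₂ = |v_t − v_c| = |15.6347 − 24.0714| = 8.437 km/s.

Δv₂ = 8.44 km/s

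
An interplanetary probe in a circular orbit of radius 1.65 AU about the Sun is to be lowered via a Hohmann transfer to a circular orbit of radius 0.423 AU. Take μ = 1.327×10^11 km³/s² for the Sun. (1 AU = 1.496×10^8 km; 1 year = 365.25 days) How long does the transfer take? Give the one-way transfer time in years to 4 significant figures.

t = 0.5277 years

In km: r₁ = 1.65 × 1.496×10^8 = 2.4684×10^8 km; r₂ = 0.423 × 1.496×10^8 = 6.32808×10^7 km.
Transfer-ellipse semi-major axis a_t = (r₁ + r₂)/2 = (2.4684×10^8 + 6.32808×10^7)/2 = 1.550604×10^8 km.
Transfer time t = π√(a_t³/μ) = π√((1.550604×10^8)³ / 1.327×10^11) = 1.6652×10^7 s.
Converting: 1.6652×10^7 s ÷ 3.15576×10^7 s/year (365.25 × 86400) = 0.5277 years.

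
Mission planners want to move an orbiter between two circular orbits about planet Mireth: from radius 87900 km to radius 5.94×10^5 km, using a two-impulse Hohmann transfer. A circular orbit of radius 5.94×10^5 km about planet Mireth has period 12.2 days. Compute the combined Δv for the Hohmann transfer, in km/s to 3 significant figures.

Δv = 4.69 km/s

From Kepler's third law T² = 4π²r³/μ at r = 5.94×10^5 km, T = 12.2 days = 12.2 × 86400 s = 1.05408×10^6 s: μ = 4π²r³/T² = 7.44684×10^6 km³/s².
Transfer-ellipse semi-major axis a_t = (r₁ + r₂)/2 = (87900 + 5.940×10^5)/2 = 3.4095×10^5 km.
Circular speed at r₁: v₁ = √(μ/r₁) = √(7.44684×10^6/87900) = 9.2043 km/s.
Transfer-orbit speed at r₁ (vis-viva equation): v_p = √[μ(2/r₁ − 1/a_t)] = 12.149 km/s.
First burn Δv₁ = |v_p − v₁| = 2.945 km/s.
At r₂, v₂ = √(μ/r₂) = 3.541 km/s.
Transfer-orbit speed at r₂: v_a = √[μ(2/r₂ − 1/a_t)] = 1.798 km/s.
Second burn Δv₂ = |v₂ − v_a| = 1.743 km/s.
Total Δv = Δv₁ + Δv₂ = 4.688 km/s.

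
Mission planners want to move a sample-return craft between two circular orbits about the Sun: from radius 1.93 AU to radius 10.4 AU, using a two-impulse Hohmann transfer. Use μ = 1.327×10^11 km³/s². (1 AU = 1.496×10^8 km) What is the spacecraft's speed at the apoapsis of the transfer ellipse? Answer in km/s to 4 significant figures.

In km: r₁ = 1.93 × 1.496×10^8 = 2.88728×10^8 km; r₂ = 10.4 × 1.496×10^8 = 1.55584×10^9 km.
Semi-major axis of the transfer orbit: a_t = (2.88728×10^8 + 1.55584×10^9)/2 = 9.22284×10^8 km.
The apoapsis of the transfer ellipse is at r = 1.55584×10^9 km.
From the vis-viva equation, v = √[μ(2/r − 1/a_t)] = 5.167 km/s.

v = 5.167 km/s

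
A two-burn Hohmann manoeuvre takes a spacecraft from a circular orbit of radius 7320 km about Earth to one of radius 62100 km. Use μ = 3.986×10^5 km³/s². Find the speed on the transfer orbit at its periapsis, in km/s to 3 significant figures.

The Hohmann ellipse has a_t = (r₁ + r₂)/2 = 34710 km.
The periapsis of the transfer ellipse is at r = 7320 km.
Vis-viva: v = √[μ(2/r − 1/a_t)] = √[3.986×10^5 × (2/7320 − 1/34710)] = 9.870 km/s.

v = 9.87 km/s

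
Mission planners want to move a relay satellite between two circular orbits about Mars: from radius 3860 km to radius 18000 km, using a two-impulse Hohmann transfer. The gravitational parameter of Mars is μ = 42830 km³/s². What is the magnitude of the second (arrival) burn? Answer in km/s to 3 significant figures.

The Hohmann ellipse has a_t = (r₁ + r₂)/2 = 10930 km.
On the circular orbit at r = 18000 km, v_c = √(μ/r) = 1.54254 km/s.
Vis-viva on the transfer ellipse at r = 18000 km gives v_t = √[μ(2/r − 1/a_t)] = 0.916688 km/s.
Δv₂ = |v_t − v_c| = |0.916688 − 1.54254| = 0.6259 km/s.

Δv₂ = 0.626 km/s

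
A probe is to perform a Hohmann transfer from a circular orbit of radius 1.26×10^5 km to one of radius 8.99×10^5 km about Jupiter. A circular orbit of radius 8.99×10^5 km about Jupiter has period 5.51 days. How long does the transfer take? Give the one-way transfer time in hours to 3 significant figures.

From Kepler's third law T² = 4π²r³/μ at r = 8.99×10^5 km, T = 5.51 days = 5.51 × 86400 s = 4.76064×10^5 s: μ = 4π²r³/T² = 1.26563×10^8 km³/s².
Semi-major axis of the transfer orbit: a_t = (1.260×10^5 + 8.990×10^5)/2 = 5.125×10^5 km.
Transfer time t = π√(a_t³/μ) = π√((5.125×10^5)³ / 1.26563×10^8) = 1.025×10^5 s.
Converting: 1.025×10^5 s ÷ 3600 s/hour = 28.5 hours.

t = 28.5 hours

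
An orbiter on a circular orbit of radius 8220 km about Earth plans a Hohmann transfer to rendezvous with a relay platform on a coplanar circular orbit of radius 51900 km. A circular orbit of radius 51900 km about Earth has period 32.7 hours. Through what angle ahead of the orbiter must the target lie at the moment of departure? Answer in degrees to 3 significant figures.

φ = 101°

From Kepler's third law T² = 4π²r³/μ at r = 51900 km, T = 32.7 hours = 32.7 × 3600 s = 1.1772×10^5 s: μ = 4π²r³/T² = 3.98255×10^5 km³/s².
Semi-major axis of the transfer orbit: a_t = (8220 + 51900)/2 = 30060 km.
Transfer time t = π√(a_t³/μ) = 25945 s.
Target angular speed ω₂ = √(μ/r₂³) = 5.3374×10^-5 rad/s.
Angle swept by the target during transfer: ω₂·t = 1.3848 rad = 79.34°.
The orbiter traverses 180° on the transfer ellipse, so the target must lead by 180° − 79.34° = 101°.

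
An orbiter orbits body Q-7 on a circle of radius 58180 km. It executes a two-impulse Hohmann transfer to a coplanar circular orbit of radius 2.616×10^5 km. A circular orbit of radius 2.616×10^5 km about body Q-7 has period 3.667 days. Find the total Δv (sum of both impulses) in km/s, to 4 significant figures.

From Kepler's third law T² = 4π²r³/μ at r = 2.616×10^5 km, T = 3.667 days = 3.667 × 86400 s = 3.168288×10^5 s: μ = 4π²r³/T² = 7.04083×10^6 km³/s².
Semi-major axis of the transfer orbit: a_t = (58180 + 2.616×10^5)/2 = 1.5989×10^5 km.
Circular speed at r₁: v₁ = √(μ/r₁) = √(7.04083×10^6/58180) = 11.000818 km/s.
On the transfer ellipse at r₁, vis-viva equation gives v_p = √[μ(2/r₁ − 1/a_t)] = 14.071266 km/s.
First burn Δv₁ = |v_p − v₁| = 3.0704 km/s.
Circular speed at r₂: v₂ = √(μ/r₂) = 5.18792 km/s.
Transfer-orbit speed at r₂: v_a = √[μ(2/r₂ − 1/a_t)] = 3.12946 km/s.
Second burn Δv₂ = |v₂ − v_a| = 2.0585 km/s.
Δv = Δv₁ + Δv₂ = 3.0704 + 2.0585 = 5.129 km/s.

Δv = 5.129 km/s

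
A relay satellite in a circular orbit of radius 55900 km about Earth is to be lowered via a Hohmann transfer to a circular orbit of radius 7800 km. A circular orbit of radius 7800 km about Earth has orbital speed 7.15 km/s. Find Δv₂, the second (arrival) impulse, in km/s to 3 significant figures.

Δv₂ = 2.32 km/s

From the circular-orbit relation v² = μ/r at r = 7800 km: μ = v²r = (7.15)² × 7800 = 3.98756×10^5 km³/s².
Transfer-ellipse semi-major axis a_t = (r₁ + r₂)/2 = (55900 + 7800)/2 = 31850 km.
On the circular orbit at r = 7800 km, v_c = √(μ/r) = 7.150 km/s.
Vis-viva on the transfer ellipse at r = 7800 km gives v_t = √[μ(2/r − 1/a_t)] = 9.472 km/s.
Δv₂ = |v_t − v_c| = |9.472 − 7.150| = 2.322 km/s.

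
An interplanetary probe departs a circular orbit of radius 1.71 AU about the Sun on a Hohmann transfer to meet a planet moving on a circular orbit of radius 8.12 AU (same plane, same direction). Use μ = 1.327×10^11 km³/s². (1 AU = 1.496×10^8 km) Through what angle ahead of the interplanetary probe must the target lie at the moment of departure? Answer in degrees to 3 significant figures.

In km: r₁ = 1.71 × 1.496×10^8 = 2.55816×10^8 km; r₂ = 8.12 × 1.496×10^8 = 1.214752×10^9 km.
Semi-major axis of the transfer orbit: a_t = (2.55816×10^8 + 1.214752×10^9)/2 = 7.35284×10^8 km.
Transfer time t = π√(a_t³/μ) = 1.7195×10^8 s.
Target angular speed ω₂ = √(μ/r₂³) = 8.6041×10^-9 rad/s.
Angle swept by the target during transfer: ω₂·t = 1.4795 rad = 84.77°.
The interplanetary probe traverses 180° on the transfer ellipse, so the target must lead by 180° − 84.77° = 95.2°.

φ = 95.2°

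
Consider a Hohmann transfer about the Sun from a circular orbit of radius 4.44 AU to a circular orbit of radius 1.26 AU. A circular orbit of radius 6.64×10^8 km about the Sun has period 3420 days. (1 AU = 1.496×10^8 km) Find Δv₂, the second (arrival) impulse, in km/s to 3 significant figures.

Δv₂ = 6.58 km/s

From Kepler's third law T² = 4π²r³/μ at r = 6.64×10^8 km, T = 3420 days = 3420 × 86400 s = 2.95488×10^8 s: μ = 4π²r³/T² = 1.32368×10^11 km³/s².
In km: r₁ = 4.44 × 1.496×10^8 = 6.64224×10^8 km; r₂ = 1.26 × 1.496×10^8 = 1.88496×10^8 km.
Semi-major axis of the transfer orbit: a_t = (6.64224×10^8 + 1.88496×10^8)/2 = 4.2636×10^8 km.
Circular speed at r = 1.88496×10^8 km: v_c = √(μ/r) = 26.500 km/s.
Transfer-orbit speed at the same r (vis-viva, a = a_t): v_t = √[μ(2/r − 1/a_t)] = 33.076 km/s.
Δv₂ = |v_t − v_c| = |33.076 − 26.500| = 6.576 km/s.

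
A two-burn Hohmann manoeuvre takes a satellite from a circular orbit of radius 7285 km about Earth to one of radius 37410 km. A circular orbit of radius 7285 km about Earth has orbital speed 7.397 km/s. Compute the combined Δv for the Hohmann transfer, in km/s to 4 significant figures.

Δv = 3.574 km/s

From the circular-orbit relation v² = μ/r at r = 7285 km: μ = v²r = (7.397)² × 7285 = 3.98603×10^5 km³/s².
Semi-major axis of the transfer orbit: a_t = (7285 + 37410)/2 = 22347.5 km.
Circular speed at r₁: v₁ = √(μ/r₁) = √(3.98603×10^5/7285) = 7.397 km/s.
On the transfer ellipse at r₁, v² = μ(2/r − 1/a) gives v_p = √[μ(2/r₁ − 1/a_t)] = 9.571 km/s.
First burn Δv₁ = |v_p − v₁| = 2.174 km/s.
At r₂, v₂ = √(μ/r₂) = 3.264 km/s.
Transfer-orbit speed at r₂: v_a = √[μ(2/r₂ − 1/a_t)] = 1.864 km/s.
Second burn Δv₂ = |v₂ − v_a| = 1.400 km/s.
Total Δv = Δv₁ + Δv₂ = 3.574 km/s.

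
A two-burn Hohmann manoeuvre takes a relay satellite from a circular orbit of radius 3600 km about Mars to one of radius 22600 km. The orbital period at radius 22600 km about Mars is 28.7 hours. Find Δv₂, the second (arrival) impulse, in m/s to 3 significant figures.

From Kepler's third law T² = 4π²r³/μ at r = 22600 km, T = 28.7 hours = 28.7 × 3600 s = 1.0332×10^5 s: μ = 4π²r³/T² = 42689.0 km³/s².
The Hohmann ellipse has a_t = (r₁ + r₂)/2 = 13100 km.
On the circular orbit at r = 22600 km, v_c = √(μ/r) = 1.3744 km/s.
Transfer-orbit speed at the same r (vis-viva, a = a_t): v_t = √[μ(2/r − 1/a_t)] = 0.72048 km/s.
Δv₂ = |v_t − v_c| = |0.72048 − 1.3744| = 0.6539 km/s.

Δv₂ = 654 m/s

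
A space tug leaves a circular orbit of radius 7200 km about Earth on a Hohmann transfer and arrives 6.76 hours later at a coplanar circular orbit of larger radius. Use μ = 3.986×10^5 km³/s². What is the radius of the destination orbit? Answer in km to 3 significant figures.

r₂ = 50400 km

Transfer time t = 6.76 hours = 24336 s, and t = π√(a_t³/μ).
So a_t = (μ t²/π²)^(1/3) = (3.986×10^5 × (24336)² / π²)^(1/3) = 28812 km.
Since a_t = (r₁ + r₂)/2, r₂ = 2a_t − r₁ = 2×28812 − 7200 = 50424 km.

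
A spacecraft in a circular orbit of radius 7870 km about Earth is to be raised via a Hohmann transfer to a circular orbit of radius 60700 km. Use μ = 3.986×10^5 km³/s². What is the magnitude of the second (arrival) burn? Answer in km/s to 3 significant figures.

Δv₂ = 1.33 km/s

Semi-major axis of the transfer orbit: a_t = (7870 + 60700)/2 = 34285 km.
Circular speed at r = 60700 km: v_c = √(μ/r) = 2.563 km/s.
Transfer-orbit speed at the same r (vis-viva, a = a_t): v_t = √[μ(2/r − 1/a_t)] = 1.228 km/s.
Δv₂ = |v_t − v_c| = |1.228 − 2.563| = 1.335 km/s.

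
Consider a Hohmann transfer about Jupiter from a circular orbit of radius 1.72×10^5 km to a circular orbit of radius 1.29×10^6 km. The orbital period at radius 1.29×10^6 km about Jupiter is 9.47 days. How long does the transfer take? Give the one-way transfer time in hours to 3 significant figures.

From Kepler's third law T² = 4π²r³/μ at r = 1.29×10^6 km, T = 9.47 days = 9.47 × 86400 s = 8.18208×10^5 s: μ = 4π²r³/T² = 1.26591×10^8 km³/s².
The Hohmann ellipse has a_t = (r₁ + r₂)/2 = 7.310×10^5 km.
By Kepler's third law the transfer-orbit period is T = 2π√(a_t³/μ), so t = T/2 = 1.745×10^5 s.
Converting: 1.745×10^5 s ÷ 3600 s/hour = 48.5 hours.

t = 48.5 hours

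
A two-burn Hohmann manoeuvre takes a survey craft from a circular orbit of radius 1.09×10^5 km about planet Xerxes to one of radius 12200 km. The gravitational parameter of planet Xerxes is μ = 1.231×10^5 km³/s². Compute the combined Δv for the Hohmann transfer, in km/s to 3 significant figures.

Semi-major axis of the transfer orbit: a_t = (1.090×10^5 + 12200)/2 = 60600 km.
Circular speed at r₁: v₁ = √(μ/r₁) = √(1.231×10^5/1.090×10^5) = 1.0627 km/s.
Transfer-orbit speed at r₁ (vis-viva): v_a = √[μ(2/r₁ − 1/a_t)] = 0.47683 km/s.
First burn Δv₁ = |v_a − v₁| = 0.5859 km/s.
At r₂, v₂ = √(μ/r₂) = 3.1765 km/s.
Transfer-orbit speed at r₂: v_p = √[μ(2/r₂ − 1/a_t)] = 4.2602 km/s.
Second burn Δv₂ = |v₂ − v_p| = 1.084 km/s.
Total Δv = Δv₁ + Δv₂ = 1.670 km/s.

Δv = 1.67 km/s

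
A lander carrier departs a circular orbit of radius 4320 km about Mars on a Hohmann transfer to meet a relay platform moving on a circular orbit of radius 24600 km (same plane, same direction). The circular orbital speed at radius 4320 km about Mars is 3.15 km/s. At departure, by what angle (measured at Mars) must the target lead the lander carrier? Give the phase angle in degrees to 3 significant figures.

φ = 98.9°

From the circular-orbit relation v² = μ/r at r = 4320 km: μ = v²r = (3.15)² × 4320 = 42865.2 km³/s².
Semi-major axis of the transfer orbit: a_t = (4320 + 24600)/2 = 14460 km.
The half-period of the transfer ellipse is t = π√(a_t³/μ) = 26385 s.
Target angular speed ω₂ = √(μ/r₂³) = 5.3660×10^-5 rad/s.
Angle swept by the target during transfer: ω₂·t = 1.4158 rad = 81.12°.
The lander carrier traverses 180° on the transfer ellipse, so the target must lead by 180° − 81.12° = 98.9°.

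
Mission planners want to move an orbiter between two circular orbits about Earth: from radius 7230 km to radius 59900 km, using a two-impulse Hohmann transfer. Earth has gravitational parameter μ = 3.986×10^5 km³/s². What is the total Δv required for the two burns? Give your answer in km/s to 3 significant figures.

Δv = 3.88 km/s

The Hohmann ellipse has a_t = (r₁ + r₂)/2 = 33565 km.
Circular speed at r₁: v₁ = √(μ/r₁) = √(3.986×10^5/7230) = 7.425 km/s.
Transfer-orbit speed at r₁ (vis-viva equation): v_p = √[μ(2/r₁ − 1/a_t)] = 9.919 km/s.
First burn Δv₁ = |v_p − v₁| = 2.494 km/s.
Circular speed at r₂: v₂ = √(μ/r₂) = 2.5796 km/s.
Transfer-orbit speed at r₂: v_a = √[μ(2/r₂ − 1/a_t)] = 1.1972 km/s.
Second burn Δv₂ = |v₂ − v_a| = 1.382 km/s.
Total Δv = Δv₁ + Δv₂ = 3.876 km/s.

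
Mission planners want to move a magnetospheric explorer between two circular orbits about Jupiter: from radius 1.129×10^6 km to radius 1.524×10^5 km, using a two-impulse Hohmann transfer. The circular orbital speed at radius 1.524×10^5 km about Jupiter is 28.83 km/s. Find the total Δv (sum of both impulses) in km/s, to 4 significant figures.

From the circular-orbit relation v² = μ/r at r = 1.524×10^5 km: μ = v²r = (28.83)² × 1.524×10^5 = 1.26670×10^8 km³/s².
Semi-major axis of the transfer orbit: a_t = (1.129×10^6 + 1.524×10^5)/2 = 6.407×10^5 km.
Circular speed at r₁: v₁ = √(μ/r₁) = √(1.26670×10^8/1.129×10^6) = 10.592 km/s.
Transfer-orbit speed at r₁ (v² = μ(2/r − 1/a)): v_a = √[μ(2/r₁ − 1/a_t)] = 5.1660 km/s.
First burn Δv₁ = |v_a − v₁| = 5.426 km/s.
At r₂, v₂ = √(μ/r₂) = 28.830 km/s.
Transfer-orbit speed at r₂: v_p = √[μ(2/r₂ − 1/a_t)] = 38.271 km/s.
Second burn Δv₂ = |v₂ − v_p| = 9.441 km/s.
Δv = Δv₁ + Δv₂ = 5.426 + 9.441 = 14.87 km/s.

Δv = 14.87 km/s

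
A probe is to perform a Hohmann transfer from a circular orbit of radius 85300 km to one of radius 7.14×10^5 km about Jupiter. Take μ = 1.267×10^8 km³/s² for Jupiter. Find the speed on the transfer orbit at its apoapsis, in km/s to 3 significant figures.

Transfer-ellipse semi-major axis a_t = (r₁ + r₂)/2 = (85300 + 7.140×10^5)/2 = 3.9965×10^5 km.
The apoapsis of the transfer ellipse is at r = 7.140×10^5 km.
Applying v² = μ(2/r − 1/a_t): v = 6.154 km/s.

v = 6.15 km/s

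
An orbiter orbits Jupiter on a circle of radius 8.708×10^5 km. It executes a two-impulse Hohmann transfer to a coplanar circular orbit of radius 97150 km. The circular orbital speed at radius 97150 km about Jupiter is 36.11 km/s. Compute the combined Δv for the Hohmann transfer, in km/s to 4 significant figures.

From the circular-orbit relation v² = μ/r at r = 97150 km: μ = v²r = (36.11)² × 97150 = 1.26677×10^8 km³/s².
Semi-major axis of the transfer orbit: a_t = (8.708×10^5 + 97150)/2 = 4.83975×10^5 km.
Circular speed at r₁: v₁ = √(μ/r₁) = √(1.26677×10^8/8.708×10^5) = 12.0612 km/s.
On the transfer ellipse at r₁, vis-viva gives v_a = √[μ(2/r₁ − 1/a_t)] = 5.40380 km/s.
First burn Δv₁ = |v_a − v₁| = 6.6574 km/s.
Circular speed at r₂: v₂ = √(μ/r₂) = 36.110 km/s.
Transfer-orbit speed at r₂: v_p = √[μ(2/r₂ − 1/a_t)] = 48.437 km/s.
Second burn Δv₂ = |v₂ − v_p| = 12.327 km/s.
Total Δv = Δv₁ + Δv₂ = 18.98 km/s.

Δv = 18.98 km/s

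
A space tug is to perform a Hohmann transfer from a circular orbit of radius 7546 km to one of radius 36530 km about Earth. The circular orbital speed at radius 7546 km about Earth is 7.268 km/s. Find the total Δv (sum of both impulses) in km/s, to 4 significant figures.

From the circular-orbit relation v² = μ/r at r = 7546 km: μ = v²r = (7.268)² × 7546 = 3.98609×10^5 km³/s².
Transfer-ellipse semi-major axis a_t = (r₁ + r₂)/2 = (7546 + 36530)/2 = 22038 km.
Circular speed at r₁: v₁ = √(μ/r₁) = √(3.98609×10^5/7546) = 7.2680 km/s.
Transfer-orbit speed at r₁ (v² = μ(2/r − 1/a)): v_p = √[μ(2/r₁ − 1/a_t)] = 9.3574 km/s.
First burn Δv₁ = |v_p − v₁| = 2.0894 km/s.
Circular speed at r₂: v₂ = √(μ/r₂) = 3.303304 km/s.
Transfer-orbit speed at r₂: v_a = √[μ(2/r₂ − 1/a_t)] = 1.932951 km/s.
Second burn Δv₂ = |v₂ − v_a| = 1.3704 km/s.
Total Δv = Δv₁ + Δv₂ = 3.460 km/s.

Δv = 3.460 km/s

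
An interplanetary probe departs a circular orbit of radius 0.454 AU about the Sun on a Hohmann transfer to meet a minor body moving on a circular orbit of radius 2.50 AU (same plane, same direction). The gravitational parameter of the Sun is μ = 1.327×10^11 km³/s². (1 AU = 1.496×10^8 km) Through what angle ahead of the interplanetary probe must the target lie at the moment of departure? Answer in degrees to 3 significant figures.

φ = 98.3°

In km: r₁ = 0.454 × 1.496×10^8 = 6.79184×10^7 km; r₂ = 2.50 × 1.496×10^8 = 3.740×10^8 km.
Transfer-ellipse semi-major axis a_t = (r₁ + r₂)/2 = (6.79184×10^7 + 3.740×10^8)/2 = 2.209592×10^8 km.
Transfer time t = π√(a_t³/μ) = 2.8326×10^7 s.
The target's mean motion on its circular orbit is ω₂ = √(μ/r₂³) = 5.0365×10^-8 rad/s.
Angle swept by the target during transfer: ω₂·t = 1.4266 rad = 81.74°.
Arrival is 180° from departure on the ellipse, so φ = 180° − 81.74° = 98.3°.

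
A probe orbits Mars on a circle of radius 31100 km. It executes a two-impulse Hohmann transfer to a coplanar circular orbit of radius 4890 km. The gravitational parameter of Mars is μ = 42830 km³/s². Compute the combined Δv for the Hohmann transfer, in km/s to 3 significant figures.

Δv = 1.49 km/s

Transfer-ellipse semi-major axis a_t = (r₁ + r₂)/2 = (31100 + 4890)/2 = 17995 km.
At r₁ the circular-orbit speed is v₁ = √(μ/r₁) = 1.17353 km/s.
On the transfer ellipse at r₁, vis-viva equation gives v_a = √[μ(2/r₁ − 1/a_t)] = 0.611748 km/s.
First burn Δv₁ = |v_a − v₁| = 0.5618 km/s.
Circular speed at r₂: v₂ = √(μ/r₂) = 2.9595 km/s.
Transfer-orbit speed at r₂: v_p = √[μ(2/r₂ − 1/a_t)] = 3.8907 km/s.
Second burn Δv₂ = |v₂ − v_p| = 0.9312 km/s.
Δv = Δv₁ + Δv₂ = 0.5618 + 0.9312 = 1.493 km/s.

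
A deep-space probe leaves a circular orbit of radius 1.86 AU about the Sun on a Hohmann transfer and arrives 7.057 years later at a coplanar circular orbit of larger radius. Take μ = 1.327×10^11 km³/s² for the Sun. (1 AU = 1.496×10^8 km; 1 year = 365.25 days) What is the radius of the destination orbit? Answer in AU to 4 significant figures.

In km: r₁ = 1.86 × 1.496×10^8 = 2.78256×10^8 km.
Transfer time t = 7.057 years × 365.25 × 86400 s = 2.227019832×10^8 s, and t = π√(a_t³/μ).
So a_t = (μ t²/π²)^(1/3) = (1.327×10^11 × (2.227019832×10^8)² / π²)^(1/3) = 8.7365×10^8 km.
Since a_t = (r₁ + r₂)/2, r₂ = 2a_t − r₁ = 2×8.7365×10^8 − 2.78256×10^8 = 1.469044×10^9 km.
In AU: r₂ = 1.469044×10^9 / 1.496×10^8 = 9.820 AU.

r₂ = 9.820 AU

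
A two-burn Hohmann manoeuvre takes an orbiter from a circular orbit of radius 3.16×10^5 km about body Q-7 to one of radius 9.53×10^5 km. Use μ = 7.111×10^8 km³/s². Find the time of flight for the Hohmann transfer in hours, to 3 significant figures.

Transfer-ellipse semi-major axis a_t = (r₁ + r₂)/2 = (3.160×10^5 + 9.530×10^5)/2 = 6.345×10^5 km.
By Kepler's third law the transfer-orbit period is T = 2π√(a_t³/μ), so t = T/2 = 59540 s.
Converting: 59540 s ÷ 3600 s/hour = 16.5 hours.

t = 16.5 hours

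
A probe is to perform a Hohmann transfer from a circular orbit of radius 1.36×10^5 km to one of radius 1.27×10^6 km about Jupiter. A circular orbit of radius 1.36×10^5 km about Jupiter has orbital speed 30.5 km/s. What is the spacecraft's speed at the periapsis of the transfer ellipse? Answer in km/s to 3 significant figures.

v = 41.0 km/s

From the circular-orbit relation v² = μ/r at r = 1.36×10^5 km: μ = v²r = (30.5)² × 1.36×10^5 = 1.26514×10^8 km³/s².
Transfer-ellipse semi-major axis a_t = (r₁ + r₂)/2 = (1.360×10^5 + 1.270×10^6)/2 = 7.030×10^5 km.
At periapsis, r = 1.360×10^5 km.
Vis-viva: v = √[μ(2/r − 1/a_t)] = √[1.26514×10^8 × (2/1.360×10^5 − 1/7.030×10^5)] = 40.99 km/s.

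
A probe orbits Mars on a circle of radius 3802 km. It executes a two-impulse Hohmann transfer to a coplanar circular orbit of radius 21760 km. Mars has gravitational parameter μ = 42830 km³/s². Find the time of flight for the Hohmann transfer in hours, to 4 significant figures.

Semi-major axis of the transfer orbit: a_t = (3802 + 21760)/2 = 12781 km.
By Kepler's third law the transfer-orbit period is T = 2π√(a_t³/μ), so t = T/2 = 21934 s.
Converting: 21934 s ÷ 3600 s/hour = 6.093 hours.

t = 6.093 hours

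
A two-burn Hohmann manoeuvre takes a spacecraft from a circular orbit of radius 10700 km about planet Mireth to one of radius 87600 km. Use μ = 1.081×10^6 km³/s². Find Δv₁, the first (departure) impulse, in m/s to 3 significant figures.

Δv₁ = 3370 m/s

Semi-major axis of the transfer orbit: a_t = (10700 + 87600)/2 = 49150 km.
On the circular orbit at r = 10700 km, v_c = √(μ/r) = 10.0513 km/s.
Transfer-orbit speed at the same r (vis-viva, a = a_t): v_t = √[μ(2/r − 1/a_t)] = 13.4187 km/s.
Δv₁ = |v_t − v_c| = |13.4187 − 10.0513| = 3.367 km/s.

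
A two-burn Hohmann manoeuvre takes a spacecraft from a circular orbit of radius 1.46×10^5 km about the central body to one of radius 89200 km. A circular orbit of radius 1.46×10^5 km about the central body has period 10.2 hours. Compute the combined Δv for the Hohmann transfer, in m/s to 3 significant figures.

Δv = 6880 m/s

From Kepler's third law T² = 4π²r³/μ at r = 1.46×10^5 km, T = 10.2 hours = 10.2 × 3600 s = 36720 s: μ = 4π²r³/T² = 9.11198×10^7 km³/s².
The Hohmann ellipse has a_t = (r₁ + r₂)/2 = 1.176×10^5 km.
Circular speed at r₁: v₁ = √(μ/r₁) = √(9.11198×10^7/1.460×10^5) = 24.98216 km/s.
Transfer-orbit speed at r₁ (v² = μ(2/r − 1/a)): v_a = √[μ(2/r₁ − 1/a_t)] = 21.75749 km/s.
First burn Δv₁ = |v_a − v₁| = 3.22467 km/s.
Circular speed at r₂: v₂ = √(μ/r₂) = 31.96127 km/s.
Transfer-orbit speed at r₂: v_p = √[μ(2/r₂ − 1/a_t)] = 35.61204 km/s.
Second burn Δv₂ = |v₂ − v_p| = 3.65077 km/s.
Δv = Δv₁ + Δv₂ = 3.22467 + 3.65077 = 6.875 km/s.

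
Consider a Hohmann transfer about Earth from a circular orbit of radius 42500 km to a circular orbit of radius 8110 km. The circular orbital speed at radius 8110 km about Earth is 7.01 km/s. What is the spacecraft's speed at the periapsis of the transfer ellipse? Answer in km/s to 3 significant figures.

v = 9.08 km/s

From the circular-orbit relation v² = μ/r at r = 8110 km: μ = v²r = (7.01)² × 8110 = 3.98526×10^5 km³/s².
Transfer-ellipse semi-major axis a_t = (r₁ + r₂)/2 = (42500 + 8110)/2 = 25305 km.
At periapsis, r = 8110 km.
From the vis-viva equation, v = √[μ(2/r − 1/a_t)] = 9.085 km/s.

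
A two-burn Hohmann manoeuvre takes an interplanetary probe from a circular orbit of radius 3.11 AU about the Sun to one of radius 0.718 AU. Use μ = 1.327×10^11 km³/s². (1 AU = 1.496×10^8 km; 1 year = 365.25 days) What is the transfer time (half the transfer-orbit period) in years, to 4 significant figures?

t = 1.324 years

In km: r₁ = 3.11 × 1.496×10^8 = 4.65256×10^8 km; r₂ = 0.718 × 1.496×10^8 = 1.074128×10^8 km.
Transfer-ellipse semi-major axis a_t = (r₁ + r₂)/2 = (4.65256×10^8 + 1.074128×10^8)/2 = 2.863344×10^8 km.
Half the transfer-orbit period gives t = π√(a_t³/μ) = 4.179×10^7 s.
Converting: 4.179×10^7 s ÷ 3.15576×10^7 s/year (365.25 × 86400) = 1.324 years.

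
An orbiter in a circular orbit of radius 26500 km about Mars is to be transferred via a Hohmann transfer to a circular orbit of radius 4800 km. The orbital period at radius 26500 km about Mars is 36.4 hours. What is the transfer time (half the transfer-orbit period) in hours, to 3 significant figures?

From Kepler's third law T² = 4π²r³/μ at r = 26500 km, T = 36.4 hours = 36.4 × 3600 s = 1.3104×10^5 s: μ = 4π²r³/T² = 42784.8 km³/s².
Semi-major axis of the transfer orbit: a_t = (26500 + 4800)/2 = 15650 km.
Transfer time t = π√(a_t³/μ) = π√((15650)³ / 42784.8) = 29740 s.
Converting: 29740 s ÷ 3600 s/hour = 8.26 hours.

t = 8.26 hours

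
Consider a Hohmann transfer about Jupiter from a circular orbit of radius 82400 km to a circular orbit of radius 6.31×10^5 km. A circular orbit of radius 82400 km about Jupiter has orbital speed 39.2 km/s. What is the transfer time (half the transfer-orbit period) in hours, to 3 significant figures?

From the circular-orbit relation v² = μ/r at r = 82400 km: μ = v²r = (39.2)² × 82400 = 1.26619×10^8 km³/s².
Semi-major axis of the transfer orbit: a_t = (82400 + 6.310×10^5)/2 = 3.567×10^5 km.
By Kepler's third law the transfer-orbit period is T = 2π√(a_t³/μ), so t = T/2 = 59480 s.
Converting: 59480 s ÷ 3600 s/hour = 16.5 hours.

t = 16.5 hours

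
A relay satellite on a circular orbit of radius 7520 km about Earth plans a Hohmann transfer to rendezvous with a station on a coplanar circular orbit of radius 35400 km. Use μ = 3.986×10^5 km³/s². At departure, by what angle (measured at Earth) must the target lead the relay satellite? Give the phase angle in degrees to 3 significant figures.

φ = 95.0°

The Hohmann ellipse has a_t = (r₁ + r₂)/2 = 21460 km.
The half-period of the transfer ellipse is t = π√(a_t³/μ) = 15643 s.
Target angular speed ω₂ = √(μ/r₂³) = 9.4790×10^-5 rad/s.
Angle swept by the target during transfer: ω₂·t = 1.4828 rad = 84.96°.
Arrival is 180° from departure on the ellipse, so φ = 180° − 84.96° = 95.0°.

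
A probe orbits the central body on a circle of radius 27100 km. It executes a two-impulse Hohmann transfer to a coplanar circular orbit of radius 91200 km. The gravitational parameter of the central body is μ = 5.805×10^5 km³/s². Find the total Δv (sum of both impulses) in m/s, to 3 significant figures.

Semi-major axis of the transfer orbit: a_t = (27100 + 91200)/2 = 59150 km.
At r₁ the circular-orbit speed is v₁ = √(μ/r₁) = 4.628 km/s.
Transfer-orbit speed at r₁ (vis-viva equation): v_p = √[μ(2/r₁ − 1/a_t)] = 5.747 km/s.
First burn Δv₁ = |v_p − v₁| = 1.119 km/s.
Circular speed at r₂: v₂ = √(μ/r₂) = 2.5229 km/s.
Transfer-orbit speed at r₂: v_a = √[μ(2/r₂ − 1/a_t)] = 1.7077 km/s.
Second burn Δv₂ = |v₂ − v_a| = 0.8152 km/s.
Δv = Δv₁ + Δv₂ = 1.119 + 0.8152 = 1.934 km/s.

Δv = 1930 m/s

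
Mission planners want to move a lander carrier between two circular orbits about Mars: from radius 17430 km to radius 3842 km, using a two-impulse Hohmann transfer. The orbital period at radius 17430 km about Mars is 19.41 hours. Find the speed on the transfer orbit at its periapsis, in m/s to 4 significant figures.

v = 4273 m/s

From Kepler's third law T² = 4π²r³/μ at r = 17430 km, T = 19.41 hours = 19.41 × 3600 s = 69876 s: μ = 4π²r³/T² = 42815.0 km³/s².
Semi-major axis of the transfer orbit: a_t = (17430 + 3842)/2 = 10636 km.
At periapsis, r = 3842 km.
Vis-viva: v = √[μ(2/r − 1/a_t)] = √[42815.0 × (2/3842 − 1/10636)] = 4.273 km/s.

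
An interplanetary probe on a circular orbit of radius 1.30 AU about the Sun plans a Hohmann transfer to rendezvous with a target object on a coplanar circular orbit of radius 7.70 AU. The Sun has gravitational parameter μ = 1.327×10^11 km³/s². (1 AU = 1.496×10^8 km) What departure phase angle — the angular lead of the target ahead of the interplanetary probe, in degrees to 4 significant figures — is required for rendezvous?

φ = 99.58°

In km: r₁ = 1.30 × 1.496×10^8 = 1.9448×10^8 km; r₂ = 7.70 × 1.496×10^8 = 1.15192×10^9 km.
Transfer-ellipse semi-major axis a_t = (r₁ + r₂)/2 = (1.9448×10^8 + 1.15192×10^9)/2 = 6.732×10^8 km.
The half-period of the transfer ellipse is t = π√(a_t³/μ) = 1.5064×10^8 s.
Target angular speed ω₂ = √(μ/r₂³) = 9.3176×10^-9 rad/s.
Angle swept by the target during transfer: ω₂·t = 1.4036 rad = 80.42°.
The interplanetary probe traverses 180° on the transfer ellipse, so the target must lead by 180° − 80.42° = 99.58°.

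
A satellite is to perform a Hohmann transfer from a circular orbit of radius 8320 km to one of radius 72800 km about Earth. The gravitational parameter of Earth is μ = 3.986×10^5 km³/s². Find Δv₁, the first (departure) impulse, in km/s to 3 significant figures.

Semi-major axis of the transfer orbit: a_t = (8320 + 72800)/2 = 40560 km.
On the circular orbit at r = 8320 km, v_c = √(μ/r) = 6.922 km/s.
Transfer-orbit speed at the same r (vis-viva, a = a_t): v_t = √[μ(2/r − 1/a_t)] = 9.273 km/s.
Δv₁ = |v_t − v_c| = |9.273 − 6.922| = 2.351 km/s.

Δv₁ = 2.35 km/s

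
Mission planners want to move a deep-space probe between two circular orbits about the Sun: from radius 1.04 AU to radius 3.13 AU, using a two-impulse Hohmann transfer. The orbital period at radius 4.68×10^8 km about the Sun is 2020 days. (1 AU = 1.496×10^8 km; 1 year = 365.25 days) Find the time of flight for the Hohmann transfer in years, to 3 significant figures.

t = 1.50 years

From Kepler's third law T² = 4π²r³/μ at r = 4.68×10^8 km, T = 2020 days = 2020 × 86400 s = 1.74528×10^8 s: μ = 4π²r³/T² = 1.32852×10^11 km³/s².
In km: r₁ = 1.04 × 1.496×10^8 = 1.55584×10^8 km; r₂ = 3.13 × 1.496×10^8 = 4.68248×10^8 km.
Semi-major axis of the transfer orbit: a_t = (1.55584×10^8 + 4.68248×10^8)/2 = 3.11916×10^8 km.
By Kepler's third law the transfer-orbit period is T = 2π√(a_t³/μ), so t = T/2 = 4.748×10^7 s.
Converting: 4.748×10^7 s ÷ 3.15576×10^7 s/year (365.25 × 86400) = 1.50 years.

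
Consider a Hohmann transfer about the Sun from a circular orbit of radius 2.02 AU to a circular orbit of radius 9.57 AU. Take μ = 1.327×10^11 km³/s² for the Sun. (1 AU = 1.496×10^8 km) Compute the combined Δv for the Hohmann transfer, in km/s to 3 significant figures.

In km: r₁ = 2.02 × 1.496×10^8 = 3.02192×10^8 km; r₂ = 9.57 × 1.496×10^8 = 1.431672×10^9 km.
Transfer-ellipse semi-major axis a_t = (r₁ + r₂)/2 = (3.02192×10^8 + 1.431672×10^9)/2 = 8.66932×10^8 km.
Circular speed at r₁: v₁ = √(μ/r₁) = √(1.327×10^11/3.02192×10^8) = 20.955 km/s.
Transfer-orbit speed at r₁ (v² = μ(2/r − 1/a)): v_p = √[μ(2/r₁ − 1/a_t)] = 26.929 km/s.
First burn Δv₁ = |v_p − v₁| = 5.974 km/s.
At r₂, v₂ = √(μ/r₂) = 9.6275 km/s.
Transfer-orbit speed at r₂: v_a = √[μ(2/r₂ − 1/a_t)] = 5.6841 km/s.
Second burn Δv₂ = |v₂ − v_a| = 3.943 km/s.
Δv = Δv₁ + Δv₂ = 5.974 + 3.943 = 9.917 km/s.

Δv = 9.92 km/s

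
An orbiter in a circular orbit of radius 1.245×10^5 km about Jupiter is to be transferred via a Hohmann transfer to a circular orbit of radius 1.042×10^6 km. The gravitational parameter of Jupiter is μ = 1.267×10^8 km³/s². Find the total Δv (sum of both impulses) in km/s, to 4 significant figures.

Semi-major axis of the transfer orbit: a_t = (1.245×10^5 + 1.042×10^6)/2 = 5.8325×10^5 km.
At r₁ the circular-orbit speed is v₁ = √(μ/r₁) = 31.90 km/s.
Transfer-orbit speed at r₁ (vis-viva equation): v_p = √[μ(2/r₁ − 1/a_t)] = 42.64 km/s.
First burn Δv₁ = |v_p − v₁| = 10.74 km/s.
At r₂, v₂ = √(μ/r₂) = 11.027 km/s.
Transfer-orbit speed at r₂: v_a = √[μ(2/r₂ − 1/a_t)] = 5.0946 km/s.
Second burn Δv₂ = |v₂ − v_a| = 5.932 km/s.
Total Δv = Δv₁ + Δv₂ = 16.67 km/s.

Δv = 16.67 km/s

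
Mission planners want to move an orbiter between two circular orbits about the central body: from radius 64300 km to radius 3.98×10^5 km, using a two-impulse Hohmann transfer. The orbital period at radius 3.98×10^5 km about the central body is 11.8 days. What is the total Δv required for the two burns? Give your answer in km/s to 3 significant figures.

Δv = 3.06 km/s

From Kepler's third law T² = 4π²r³/μ at r = 3.98×10^5 km, T = 11.8 days = 11.8 × 86400 s = 1.01952×10^6 s: μ = 4π²r³/T² = 2.39451×10^6 km³/s².
Semi-major axis of the transfer orbit: a_t = (64300 + 3.980×10^5)/2 = 2.3115×10^5 km.
At r₁ the circular-orbit speed is v₁ = √(μ/r₁) = 6.1024 km/s.
On the transfer ellipse at r₁, vis-viva gives v_p = √[μ(2/r₁ − 1/a_t)] = 8.0075 km/s.
First burn Δv₁ = |v_p − v₁| = 1.905 km/s.
At r₂, v₂ = √(μ/r₂) = 2.453 km/s.
Transfer-orbit speed at r₂: v_a = √[μ(2/r₂ − 1/a_t)] = 1.294 km/s.
Second burn Δv₂ = |v₂ − v_a| = 1.159 km/s.
Total Δv = Δv₁ + Δv₂ = 3.064 km/s.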